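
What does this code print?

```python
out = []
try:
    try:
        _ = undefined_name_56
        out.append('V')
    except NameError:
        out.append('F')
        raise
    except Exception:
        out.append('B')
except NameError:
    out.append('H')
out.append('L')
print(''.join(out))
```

Execution trace: 'F' (inner except NameError) → 'H' (outer except NameError) → 'L' (after the try/except). Output: FHL

Answer: FHL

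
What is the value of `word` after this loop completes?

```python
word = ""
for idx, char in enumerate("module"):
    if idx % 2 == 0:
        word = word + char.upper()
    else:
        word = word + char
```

Uppercase even positions in 'module'
`word` takes the values: "" → "M" → "Mo" → "MoD" → "MoDu" → "MoDuL" → "MoDuLe"

Answer: "MoDuLe"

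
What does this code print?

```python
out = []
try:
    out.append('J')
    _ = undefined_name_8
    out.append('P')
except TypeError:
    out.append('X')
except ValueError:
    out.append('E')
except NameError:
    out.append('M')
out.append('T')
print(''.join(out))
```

Execution trace: 'J' (try body) → 'M' (except NameError) → 'T' (after the try/except). Output: JMT

Answer: JMT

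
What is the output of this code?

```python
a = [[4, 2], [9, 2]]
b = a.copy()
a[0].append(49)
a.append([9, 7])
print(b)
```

Key concept: shallow copy with nested lists.
Step by step:
`a = [[4, 2], [9, 2]]` → a = [[4, 2], [9, 2]]
`b = a.copy()` → b = [[4, 2], [9, 2]]
`a[0].append(49)` → a = [[4, 2, 49], [9, 2]]; b = [[4, 2, 49], [9, 2]]
`a.append([9, 7])` → a = [[4, 2, 49], [9, 2], [9, 7]]
`print(b)` → prints [[4, 2, 49], [9, 2]]

Answer: [[4, 2, 49], [9, 2]]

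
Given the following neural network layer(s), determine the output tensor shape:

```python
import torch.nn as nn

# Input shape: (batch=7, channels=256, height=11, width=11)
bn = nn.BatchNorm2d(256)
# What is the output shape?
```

Input: (7, 256, 11, 11) -> Output: (7, 256, 11, 11)

Answer: (7, 256, 11, 11)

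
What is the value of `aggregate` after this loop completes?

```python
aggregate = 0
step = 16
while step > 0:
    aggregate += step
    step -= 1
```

Sum 16 down to 1
`aggregate` takes the values: 0 → 16 → 31 → 45 → 58 → 70 → 81 → 91 → 100 → 108 → 115 → 121 → 126 → 130 → 133 → 135 → 136

Answer: 136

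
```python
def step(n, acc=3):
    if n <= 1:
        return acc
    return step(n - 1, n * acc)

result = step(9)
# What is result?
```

Accumulator trace (n, acc): (9, 3) -> (8, 27) -> (7, 216) -> (6, 1512) -> (5, 9072) -> (4, 45360) -> (3, 181440) -> (2, 544320) -> (1, 1088640) -> return 1088640

Answer: 1088640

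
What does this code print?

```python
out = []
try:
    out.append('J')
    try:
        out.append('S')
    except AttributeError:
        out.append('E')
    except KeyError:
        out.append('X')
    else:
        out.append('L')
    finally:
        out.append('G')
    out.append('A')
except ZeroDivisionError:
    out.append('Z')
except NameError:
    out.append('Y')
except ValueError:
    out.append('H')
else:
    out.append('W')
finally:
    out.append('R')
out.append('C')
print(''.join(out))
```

Execution trace: 'J' (try body) → 'S' (inner try body, no exception) → 'L' (inner else) → 'G' (inner finally) → 'A' (try body, no exception) → 'W' (else) → 'R' (finally) → 'C' (after the try/except). Output: JSLGAWRC

Answer: JSLGAWRC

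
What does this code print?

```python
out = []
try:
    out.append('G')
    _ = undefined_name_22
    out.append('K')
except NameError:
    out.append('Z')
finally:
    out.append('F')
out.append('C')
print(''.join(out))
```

Execution trace: 'G' (try body) → 'Z' (except NameError) → 'F' (finally) → 'C' (after the try/except). Output: GZFC

Answer: GZFC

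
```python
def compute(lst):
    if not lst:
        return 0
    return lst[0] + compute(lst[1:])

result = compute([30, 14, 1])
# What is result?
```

30 + 14 + 1 + 0 = 45

Answer: 45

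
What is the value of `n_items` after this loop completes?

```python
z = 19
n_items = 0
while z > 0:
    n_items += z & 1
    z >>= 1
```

Count set bits in 19 (binary: 0b10011)
`n_items` takes the values: 0 → 1 → 2 → 3

Answer: 3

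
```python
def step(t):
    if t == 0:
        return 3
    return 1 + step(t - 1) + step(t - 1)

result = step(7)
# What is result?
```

step(t) = 1 + 2·step(t-1), step(0)=3. Closed form: (3+1)·2^7 - 1 = 511.

Answer: 511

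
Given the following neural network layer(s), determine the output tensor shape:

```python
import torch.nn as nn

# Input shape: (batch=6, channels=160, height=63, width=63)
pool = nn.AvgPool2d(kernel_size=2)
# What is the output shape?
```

Input: (6, 160, 63, 63) -> Output: (6, 160, 31, 31)

Answer: (6, 160, 31, 31)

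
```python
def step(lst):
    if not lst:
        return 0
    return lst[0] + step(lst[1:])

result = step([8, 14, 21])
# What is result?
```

8 + 14 + 21 + 0 = 43

Answer: 43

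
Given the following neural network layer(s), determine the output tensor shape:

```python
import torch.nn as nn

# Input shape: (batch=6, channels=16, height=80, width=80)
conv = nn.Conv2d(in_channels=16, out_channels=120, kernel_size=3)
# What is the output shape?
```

Input: (6, 16, 80, 80) -> Output: (6, 120, 78, 78)

Answer: (6, 120, 78, 78)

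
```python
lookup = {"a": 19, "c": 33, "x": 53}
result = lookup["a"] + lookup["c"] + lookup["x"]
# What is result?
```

Trace:
`lookup = {"a": 19, "c": 33, "x": 53}` → lookup = {'a': 19, 'c': 33, 'x': 53}
`result = lookup["a"] + lookup["c"] + lookup["x"]` → result = 105
So result = 105

Answer: 105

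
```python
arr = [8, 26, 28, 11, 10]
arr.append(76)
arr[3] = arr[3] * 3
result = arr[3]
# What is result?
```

Trace:
`arr = [8, 26, 28, 11, 10]` → arr = [8, 26, 28, 11, 10]
`arr.append(76)` → arr = [8, 26, 28, 11, 10, 76]
`arr[3] = arr[3] * 3` → arr = [8, 26, 28, 33, 10, 76]
`result = arr[3]` → result = 33
So result = 33

Answer: 33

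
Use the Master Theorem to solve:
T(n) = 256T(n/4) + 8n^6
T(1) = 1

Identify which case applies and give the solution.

a=256, b=4, f(n)=8n^6. log_4(256) = 4. Since c=6 > 4 and the regularity condition holds (256(n/4)^6 = (256/4^6)n^6 with 256/4^6 < 1), Case 3 applies: T(n) = Θ(f(n)) = O(n^6).

Answer: O(n^6) - Case 3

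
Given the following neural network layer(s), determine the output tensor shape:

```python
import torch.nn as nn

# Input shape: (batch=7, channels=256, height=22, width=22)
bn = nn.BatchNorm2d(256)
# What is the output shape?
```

Input: (7, 256, 22, 22) -> Output: (7, 256, 22, 22)

Answer: (7, 256, 22, 22)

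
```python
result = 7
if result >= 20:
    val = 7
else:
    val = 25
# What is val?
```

Trace:
`result = 7` → result = 7
`if result >= 20: ...` → result >= 20 is False, take else branch → val = 25
So val = 25

Answer: 25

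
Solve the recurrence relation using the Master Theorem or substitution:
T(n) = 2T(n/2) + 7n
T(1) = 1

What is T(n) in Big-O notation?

By Master Theorem: a=2, b=2, f(n)=7n. Since log_2(2) = 1 and f(n) = Θ(n^1), Case 2 applies. T(n) = O(n log n).

Answer: O(n log n)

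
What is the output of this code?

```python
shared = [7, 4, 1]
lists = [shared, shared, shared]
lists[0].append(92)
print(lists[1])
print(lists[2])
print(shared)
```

Key concept: list of same reference.
Step by step:
`shared = [7, 4, 1]` → shared = [7, 4, 1]
`lists = [shared, shared, shared]` → lists = [[7, 4, 1], [7, 4, 1], [7, 4, 1]]
`lists[0].append(92)` → shared = [7, 4, 1, 92]; lists = [[7, 4, 1, 92], [7, 4, 1, 92], [7, 4, 1, 92]]
`print(lists[1])` → prints [7, 4, 1, 92]
`print(lists[2])` → prints [7, 4, 1, 92]
`print(shared)` → prints [7, 4, 1, 92]

Answer:
[7, 4, 1, 92]
[7, 4, 1, 92]
[7, 4, 1, 92]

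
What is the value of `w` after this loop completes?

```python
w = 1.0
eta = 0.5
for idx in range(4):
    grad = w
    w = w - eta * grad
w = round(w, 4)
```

Gradient descent: w = 1.0 * (1 - 0.5)^4
`w` takes the values: 1.0 → 0.5 → 0.25 → 0.125 → 0.0625

Answer: 0.0625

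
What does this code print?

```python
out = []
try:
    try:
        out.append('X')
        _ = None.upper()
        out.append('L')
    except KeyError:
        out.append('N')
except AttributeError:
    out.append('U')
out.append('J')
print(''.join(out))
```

Execution trace: 'X' (try body) → 'U' (outer except AttributeError) → 'J' (after the try/except). Output: XUJ

Answer: XUJ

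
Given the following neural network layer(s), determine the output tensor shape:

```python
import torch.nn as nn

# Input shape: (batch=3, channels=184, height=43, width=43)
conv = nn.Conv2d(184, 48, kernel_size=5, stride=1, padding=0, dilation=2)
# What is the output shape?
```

Input: (3, 184, 43, 43) -> Output: (3, 48, 35, 35)

Answer: (3, 48, 35, 35)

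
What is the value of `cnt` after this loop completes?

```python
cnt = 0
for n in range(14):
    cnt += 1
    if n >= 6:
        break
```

Loop breaks when n reaches 6, cnt is 7
`cnt` takes the values: 0 → 1 → 2 → 3 → 4 → 5 → 6 → 7

Answer: 7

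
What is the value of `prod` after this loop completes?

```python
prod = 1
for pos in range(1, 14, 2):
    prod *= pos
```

Product of 1, 3, 5, ... up to 13
`prod` takes the values: 1 → 3 → 15 → 105 → 945 → 10395 → 135135

Answer: 135135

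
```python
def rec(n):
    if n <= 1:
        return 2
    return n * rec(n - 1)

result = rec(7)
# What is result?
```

rec(7) = 7 * 6 * 5 * 4 * 3 * 2 * 2 = 10080

Answer: 10080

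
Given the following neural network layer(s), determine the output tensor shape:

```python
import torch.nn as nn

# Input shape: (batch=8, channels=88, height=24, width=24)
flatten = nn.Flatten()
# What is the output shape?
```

Input: (8, 88, 24, 24) -> Output: (8, 50688)

Answer: (8, 50688)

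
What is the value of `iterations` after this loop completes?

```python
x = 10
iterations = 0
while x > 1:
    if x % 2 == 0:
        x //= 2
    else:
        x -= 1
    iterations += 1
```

Steps to reduce 10 to 1
`iterations` takes the values: 0 → 1 → 2 → 3 → 4

Answer: 4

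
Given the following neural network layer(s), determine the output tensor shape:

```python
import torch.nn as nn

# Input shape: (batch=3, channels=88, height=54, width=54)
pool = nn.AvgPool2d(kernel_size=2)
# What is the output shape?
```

Input: (3, 88, 54, 54) -> Output: (3, 88, 27, 27)

Answer: (3, 88, 27, 27)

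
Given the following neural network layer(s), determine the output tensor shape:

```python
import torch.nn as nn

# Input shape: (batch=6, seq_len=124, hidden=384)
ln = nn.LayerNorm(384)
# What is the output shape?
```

Input: (6, 124, 384) -> Output: (6, 124, 384)

Answer: (6, 124, 384)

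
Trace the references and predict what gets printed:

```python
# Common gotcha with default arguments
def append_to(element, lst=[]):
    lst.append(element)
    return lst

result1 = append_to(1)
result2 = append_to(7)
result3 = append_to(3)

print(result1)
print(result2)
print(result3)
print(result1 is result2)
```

Key concept: mutable default argument gotcha.
Step by step:
`result1 = append_to(1)` → result1 = [1]
`result2 = append_to(7)` → result1 = [1, 7] (same object as result2); result2 = [1, 7] (same object as result1)
`result3 = append_to(3)` → result1 = [1, 7, 3] (same object as result2, result3); result2 = [1, 7, 3] (same object as result1, result3); result3 = [1, 7, 3] (same object as result1, result2)
`print(result1)` → prints [1, 7, 3]
`print(result2)` → prints [1, 7, 3]
`print(result3)` → prints [1, 7, 3]
`print(result1 is result2)` → prints True

Answer:
[1, 7, 3]
[1, 7, 3]
[1, 7, 3]
True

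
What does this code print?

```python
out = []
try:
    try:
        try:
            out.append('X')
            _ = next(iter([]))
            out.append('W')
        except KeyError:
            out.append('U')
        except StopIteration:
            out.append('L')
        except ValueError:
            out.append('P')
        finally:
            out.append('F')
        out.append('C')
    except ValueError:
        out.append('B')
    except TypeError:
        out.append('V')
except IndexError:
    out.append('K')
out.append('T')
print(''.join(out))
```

Execution trace: 'X' (inner try body) → 'L' (inner except StopIteration) → 'F' (inner finally) → 'C' (try body, no exception) → 'T' (after the try/except). Output: XLFCT

Answer: XLFCT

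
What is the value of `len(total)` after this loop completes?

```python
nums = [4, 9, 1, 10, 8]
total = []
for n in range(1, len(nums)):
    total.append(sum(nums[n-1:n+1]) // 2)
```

Number of 2-element averages
`total` takes the values: [] → [6] → [6, 5] → [6, 5, 5] → [6, 5, 5, 9]
So `len(total)` = 4

Answer: 4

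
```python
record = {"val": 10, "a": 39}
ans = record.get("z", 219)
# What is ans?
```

Trace:
`record = {"val": 10, "a": 39}` → record = {'val': 10, 'a': 39}
`ans = record.get("z", 219)` → ans = 219
So ans = 219

Answer: 219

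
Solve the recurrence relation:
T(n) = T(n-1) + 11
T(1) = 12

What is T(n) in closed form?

Unrolling: T(n) = T(1) + 11·(n-1) = 12 + 11(n-1) = 11n + 1.

Answer: T(n) = 11n + 1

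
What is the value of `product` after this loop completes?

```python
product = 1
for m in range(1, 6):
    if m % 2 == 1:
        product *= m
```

Product of odd numbers 1 to 5
`product` takes the values: 1 → 3 → 15

Answer: 15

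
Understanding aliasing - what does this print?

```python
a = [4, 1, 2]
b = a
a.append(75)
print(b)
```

Key concept: basic list aliasing.
Step by step:
`a = [4, 1, 2]` → a = [4, 1, 2]
`b = a` → b = [4, 1, 2] (same object as a)
`a.append(75)` → a = [4, 1, 2, 75] (same object as b); b = [4, 1, 2, 75] (same object as a)
`print(b)` → prints [4, 1, 2, 75]

Answer: [4, 1, 2, 75]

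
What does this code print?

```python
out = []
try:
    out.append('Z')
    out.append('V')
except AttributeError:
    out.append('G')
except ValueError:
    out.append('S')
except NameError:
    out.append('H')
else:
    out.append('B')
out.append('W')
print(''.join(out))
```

Execution trace: 'Z' (try body) → 'V' (try body, no exception) → 'B' (else) → 'W' (after the try/except). Output: ZVBW

Answer: ZVBW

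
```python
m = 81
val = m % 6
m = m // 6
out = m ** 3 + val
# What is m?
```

Trace:
`m = 81` → m = 81
`val = m % 6` → val = 3
`m = m // 6` → m = 13
`out = m ** 3 + val` → out = 2200
So m = 13

Answer: 13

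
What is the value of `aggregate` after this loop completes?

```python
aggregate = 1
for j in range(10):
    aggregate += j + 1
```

Start at 1, add 1 to 10 = 56
`aggregate` takes the values: 1 → 2 → 4 → 7 → 11 → 16 → 22 → 29 → 37 → 46 → 56

Answer: 56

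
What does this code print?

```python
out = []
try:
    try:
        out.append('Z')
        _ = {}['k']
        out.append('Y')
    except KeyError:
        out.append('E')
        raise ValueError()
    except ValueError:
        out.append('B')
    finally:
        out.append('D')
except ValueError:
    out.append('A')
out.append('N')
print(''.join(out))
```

Execution trace: 'Z' (inner try body) → 'E' (inner except KeyError) → 'D' (inner finally) → 'A' (outer except ValueError) → 'N' (after the try/except). Output: ZEDAN

Answer: ZEDAN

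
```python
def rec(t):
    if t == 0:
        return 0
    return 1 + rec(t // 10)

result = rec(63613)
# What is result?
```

Count of digits of 63613: 5

Answer: 5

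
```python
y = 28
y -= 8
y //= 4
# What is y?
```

Trace:
`y = 28` → y = 28
`y -= 8` → y = 20
`y //= 4` → y = 5
So y = 5

Answer: 5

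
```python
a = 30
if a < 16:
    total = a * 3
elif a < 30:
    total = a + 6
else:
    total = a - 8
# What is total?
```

Trace:
`a = 30` → a = 30
`if a < 16: ...` → a < 16 is False, a < 30 is False, take else branch → total = 22
So total = 22

Answer: 22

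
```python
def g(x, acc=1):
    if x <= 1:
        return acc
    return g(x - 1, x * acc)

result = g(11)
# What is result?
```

Accumulator trace (n, acc): (11, 1) -> (10, 11) -> (9, 110) -> (8, 990) -> (7, 7920) -> (6, 55440) -> (5, 332640) -> (4, 1663200) -> (3, 6652800) -> (2, 19958400) -> (1, 39916800) -> return 39916800

Answer: 39916800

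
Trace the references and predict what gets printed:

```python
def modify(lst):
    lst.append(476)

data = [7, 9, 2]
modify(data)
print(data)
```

Key concept: function modifies passed list.
Step by step:
`data = [7, 9, 2]` → data = [7, 9, 2]
`modify(data)` → data = [7, 9, 2, 476]
`print(data)` → prints [7, 9, 2, 476]

Answer: [7, 9, 2, 476]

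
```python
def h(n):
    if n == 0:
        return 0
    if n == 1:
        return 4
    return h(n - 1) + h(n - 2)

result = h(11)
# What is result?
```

Build up from base cases: h(0)=0, h(1)=4, h(2)=4, h(3)=8, h(4)=12, h(5)=20, h(6)=32, ..., h(11)=356

Answer: 356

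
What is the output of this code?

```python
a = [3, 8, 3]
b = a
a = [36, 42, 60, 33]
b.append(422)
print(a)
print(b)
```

Key concept: rebinding vs mutation: a is rebound to a new list, b still points at the original.
Step by step:
`a = [3, 8, 3]` → a = [3, 8, 3]
`b = a` → b = [3, 8, 3] (same object as a)
`a = [36, 42, 60, 33]` → a = [36, 42, 60, 33]
`b.append(422)` → b = [3, 8, 3, 422]
`print(a)` → prints [36, 42, 60, 33]
`print(b)` → prints [3, 8, 3, 422]

Answer:
[36, 42, 60, 33]
[3, 8, 3, 422]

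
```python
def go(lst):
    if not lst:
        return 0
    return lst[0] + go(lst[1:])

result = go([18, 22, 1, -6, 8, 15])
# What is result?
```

18 + 22 + 1 + (-6) + 8 + 15 + 0 = 58

Answer: 58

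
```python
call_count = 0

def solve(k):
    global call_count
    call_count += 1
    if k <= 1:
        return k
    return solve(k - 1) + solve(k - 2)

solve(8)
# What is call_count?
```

Calls(k) = 1 + Calls(k-1) + Calls(k-2); Calls(0)=Calls(1)=1. For k=8 this gives 67.

Answer: 67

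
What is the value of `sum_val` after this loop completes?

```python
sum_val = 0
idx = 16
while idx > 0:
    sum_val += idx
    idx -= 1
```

Sum 16 down to 1
`sum_val` takes the values: 0 → 16 → 31 → 45 → 58 → 70 → 81 → 91 → 100 → 108 → 115 → 121 → 126 → 130 → 133 → 135 → 136

Answer: 136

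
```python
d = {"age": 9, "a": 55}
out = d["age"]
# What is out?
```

Trace:
`d = {"age": 9, "a": 55}` → d = {'age': 9, 'a': 55}
`out = d["age"]` → out = 9
So out = 9

Answer: 9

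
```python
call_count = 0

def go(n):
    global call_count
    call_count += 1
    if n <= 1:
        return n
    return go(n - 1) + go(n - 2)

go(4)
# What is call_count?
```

Calls(n) = 1 + Calls(n-1) + Calls(n-2); Calls(0)=Calls(1)=1. For n=4 this gives 9.

Answer: 9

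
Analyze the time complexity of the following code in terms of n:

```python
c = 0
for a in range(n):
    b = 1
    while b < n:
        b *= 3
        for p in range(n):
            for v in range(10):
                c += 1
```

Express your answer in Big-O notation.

Each loop level contributes: n × log n × n × 1. Multiplying the contributions gives O(n^2 log n).

Answer: O(n^2 log n)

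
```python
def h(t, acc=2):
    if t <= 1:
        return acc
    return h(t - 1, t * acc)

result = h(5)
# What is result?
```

Accumulator trace (n, acc): (5, 2) -> (4, 10) -> (3, 40) -> (2, 120) -> (1, 240) -> return 240

Answer: 240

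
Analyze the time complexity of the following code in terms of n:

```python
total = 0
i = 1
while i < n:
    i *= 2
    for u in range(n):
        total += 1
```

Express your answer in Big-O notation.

Each loop level contributes: log n × n. Multiplying the contributions gives O(n log n).

Answer: O(n log n)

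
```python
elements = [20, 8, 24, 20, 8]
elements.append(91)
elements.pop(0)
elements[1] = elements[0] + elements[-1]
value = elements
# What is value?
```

Trace:
`elements = [20, 8, 24, 20, 8]` → elements = [20, 8, 24, 20, 8]
`elements.append(91)` → elements = [20, 8, 24, 20, 8, 91]
`elements.pop(0)` → elements = [8, 24, 20, 8, 91]
`elements[1] = elements[0] + elements[-1]` → elements = [8, 99, 20, 8, 91]
`value = elements` → value = [8, 99, 20, 8, 91]
So value = [8, 99, 20, 8, 91]

Answer: [8, 99, 20, 8, 91]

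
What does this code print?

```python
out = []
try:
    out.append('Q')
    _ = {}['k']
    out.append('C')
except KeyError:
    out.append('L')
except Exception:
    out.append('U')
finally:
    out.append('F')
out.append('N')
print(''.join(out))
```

Execution trace: 'Q' (try body) → 'L' (except KeyError) → 'F' (finally) → 'N' (after the try/except). Output: QLFN

Answer: QLFN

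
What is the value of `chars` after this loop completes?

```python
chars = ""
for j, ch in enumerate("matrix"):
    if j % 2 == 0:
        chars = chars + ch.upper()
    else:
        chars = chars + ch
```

Uppercase even positions in 'matrix'
`chars` takes the values: "" → "M" → "Ma" → "MaT" → "MaTr" → "MaTrI" → "MaTrIx"

Answer: "MaTrIx"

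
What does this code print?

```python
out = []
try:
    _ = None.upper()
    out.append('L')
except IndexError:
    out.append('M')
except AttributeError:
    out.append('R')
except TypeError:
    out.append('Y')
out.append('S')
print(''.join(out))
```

Execution trace: 'R' (except AttributeError) → 'S' (after the try/except). Output: RS

Answer: RS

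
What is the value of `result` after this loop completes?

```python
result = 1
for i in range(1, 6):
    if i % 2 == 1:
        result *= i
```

Product of odd numbers 1 to 5
`result` takes the values: 1 → 3 → 15

Answer: 15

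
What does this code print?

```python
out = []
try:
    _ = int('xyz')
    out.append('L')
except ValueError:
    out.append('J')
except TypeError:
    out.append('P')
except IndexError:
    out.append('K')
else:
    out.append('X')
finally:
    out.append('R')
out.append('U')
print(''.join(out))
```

Execution trace: 'J' (except ValueError) → 'R' (finally) → 'U' (after the try/except). Output: JRU

Answer: JRU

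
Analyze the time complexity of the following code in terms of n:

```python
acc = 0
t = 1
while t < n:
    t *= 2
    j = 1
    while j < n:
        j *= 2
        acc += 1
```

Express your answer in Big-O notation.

Each loop level contributes: log n × log n. Multiplying the contributions gives O(log² n).

Answer: O(log² n)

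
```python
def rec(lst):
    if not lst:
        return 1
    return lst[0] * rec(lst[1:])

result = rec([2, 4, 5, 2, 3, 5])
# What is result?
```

Product over [2, 4, 5, 2, 3, 5] = 2 * 4 * 5 * 2 * 3 * 5 = 1200

Answer: 1200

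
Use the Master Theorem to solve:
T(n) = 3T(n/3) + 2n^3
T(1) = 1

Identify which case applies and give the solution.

a=3, b=3, f(n)=2n^3. log_3(3) = 1. Since c=3 > 1 and the regularity condition holds (3(n/3)^3 = (3/3^3)n^3 with 3/3^3 < 1), Case 3 applies: T(n) = Θ(f(n)) = O(n^3).

Answer: O(n^3) - Case 3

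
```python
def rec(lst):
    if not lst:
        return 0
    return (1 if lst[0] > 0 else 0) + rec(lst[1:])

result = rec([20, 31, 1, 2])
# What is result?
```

Count of positive elements in [20, 31, 1, 2] = 4

Answer: 4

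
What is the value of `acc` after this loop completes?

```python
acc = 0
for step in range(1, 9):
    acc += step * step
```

Sum of squares 1² to 8² = 204
`acc` takes the values: 0 → 1 → 5 → 14 → 30 → 55 → 91 → 140 → 204

Answer: 204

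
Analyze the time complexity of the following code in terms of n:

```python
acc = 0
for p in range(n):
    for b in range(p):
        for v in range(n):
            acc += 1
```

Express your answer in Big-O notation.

Each loop level contributes: n × n × n. Multiplying the contributions gives O(n^3).

Answer: O(n^3)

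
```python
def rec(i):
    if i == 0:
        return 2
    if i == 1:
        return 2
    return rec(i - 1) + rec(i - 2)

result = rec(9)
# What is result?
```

Build up from base cases: rec(0)=2, rec(1)=2, rec(2)=4, rec(3)=6, rec(4)=10, rec(5)=16, rec(6)=26, ..., rec(9)=110

Answer: 110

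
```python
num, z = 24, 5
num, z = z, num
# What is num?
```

Trace:
`num, z = 24, 5` → num = 24; z = 5
`num, z = z, num` → num = 5; z = 24
So num = 5

Answer: 5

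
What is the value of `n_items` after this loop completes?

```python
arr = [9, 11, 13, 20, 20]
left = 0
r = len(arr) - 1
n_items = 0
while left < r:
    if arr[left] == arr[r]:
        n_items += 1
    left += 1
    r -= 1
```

Count matching pairs from ends
`n_items` takes the values: 0

Answer: 0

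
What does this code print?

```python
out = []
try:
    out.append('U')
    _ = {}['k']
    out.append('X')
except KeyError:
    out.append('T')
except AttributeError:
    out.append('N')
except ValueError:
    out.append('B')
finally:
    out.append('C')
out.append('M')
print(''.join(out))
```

Execution trace: 'U' (try body) → 'T' (except KeyError) → 'C' (finally) → 'M' (after the try/except). Output: UTCM

Answer: UTCM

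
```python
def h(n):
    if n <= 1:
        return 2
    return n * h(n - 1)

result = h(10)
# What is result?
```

h(10) = 10 * 9 * 8 * 7 * 6 * 5 * 4 * 3 * 2 * 2 = 7257600

Answer: 7257600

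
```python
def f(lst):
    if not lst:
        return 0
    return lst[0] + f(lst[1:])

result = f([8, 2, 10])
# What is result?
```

8 + 2 + 10 + 0 = 20

Answer: 20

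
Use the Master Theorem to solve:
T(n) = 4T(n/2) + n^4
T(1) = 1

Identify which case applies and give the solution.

a=4, b=2, f(n)=n^4. log_2(4) = 2. Since c=4 > 2 and the regularity condition holds (4(n/2)^4 = (4/2^4)n^4 with 4/2^4 < 1), Case 3 applies: T(n) = Θ(f(n)) = O(n^4).

Answer: O(n^4) - Case 3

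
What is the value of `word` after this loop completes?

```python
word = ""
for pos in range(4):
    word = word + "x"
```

Repeat 'x' 4 times
`word` takes the values: "" → "x" → "xx" → "xxx" → "xxxx"

Answer: "xxxx"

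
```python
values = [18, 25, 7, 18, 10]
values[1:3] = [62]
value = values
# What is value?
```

Trace:
`values = [18, 25, 7, 18, 10]` → values = [18, 25, 7, 18, 10]
`values[1:3] = [62]` → values = [18, 62, 18, 10]
`value = values` → value = [18, 62, 18, 10]
So value = [18, 62, 18, 10]

Answer: [18, 62, 18, 10]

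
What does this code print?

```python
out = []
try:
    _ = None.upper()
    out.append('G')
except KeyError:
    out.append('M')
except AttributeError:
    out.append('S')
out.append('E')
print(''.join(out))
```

Execution trace: 'S' (except AttributeError) → 'E' (after the try/except). Output: SE

Answer: SE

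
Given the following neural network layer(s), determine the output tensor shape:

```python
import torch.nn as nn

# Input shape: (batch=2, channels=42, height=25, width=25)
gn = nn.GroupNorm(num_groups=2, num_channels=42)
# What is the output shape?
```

Input: (2, 42, 25, 25) -> Output: (2, 42, 25, 25)

Answer: (2, 42, 25, 25)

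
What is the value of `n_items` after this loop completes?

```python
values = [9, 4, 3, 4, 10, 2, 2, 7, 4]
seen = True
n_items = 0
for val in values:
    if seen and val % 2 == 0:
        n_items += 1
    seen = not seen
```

Count even values at even positions
`n_items` takes the values: 0 → 1 → 2 → 3

Answer: 3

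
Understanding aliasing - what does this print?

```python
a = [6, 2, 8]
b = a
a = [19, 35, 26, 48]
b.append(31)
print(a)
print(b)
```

Key concept: rebinding vs mutation: a is rebound to a new list, b still points at the original.
Step by step:
`a = [6, 2, 8]` → a = [6, 2, 8]
`b = a` → b = [6, 2, 8] (same object as a)
`a = [19, 35, 26, 48]` → a = [19, 35, 26, 48]
`b.append(31)` → b = [6, 2, 8, 31]
`print(a)` → prints [19, 35, 26, 48]
`print(b)` → prints [6, 2, 8, 31]

Answer:
[19, 35, 26, 48]
[6, 2, 8, 31]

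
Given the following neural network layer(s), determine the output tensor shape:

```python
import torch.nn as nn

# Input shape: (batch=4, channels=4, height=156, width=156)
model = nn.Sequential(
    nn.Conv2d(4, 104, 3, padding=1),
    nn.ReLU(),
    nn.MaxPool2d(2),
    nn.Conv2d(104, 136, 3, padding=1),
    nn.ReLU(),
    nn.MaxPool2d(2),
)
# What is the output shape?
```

Input: (4, 4, 156, 156) -> after first Conv2d: (4, 104, 156, 156) -> after first MaxPool2d: (4, 104, 78, 78) -> after second Conv2d: (4, 136, 78, 78) -> Output: (4, 136, 39, 39)

Answer: (4, 136, 39, 39)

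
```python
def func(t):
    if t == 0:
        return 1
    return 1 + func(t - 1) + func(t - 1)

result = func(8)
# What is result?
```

func(t) = 1 + 2·func(t-1), func(0)=1. Closed form: (1+1)·2^8 - 1 = 511.

Answer: 511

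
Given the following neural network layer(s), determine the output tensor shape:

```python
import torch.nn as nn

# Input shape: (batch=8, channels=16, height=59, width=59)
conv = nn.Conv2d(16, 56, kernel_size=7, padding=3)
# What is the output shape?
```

Input: (8, 16, 59, 59) -> Output: (8, 56, 59, 59)

Answer: (8, 56, 59, 59)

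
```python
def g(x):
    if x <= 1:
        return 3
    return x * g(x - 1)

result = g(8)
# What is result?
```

g(8) = 8 * 7 * 6 * 5 * 4 * 3 * 2 * 3 = 120960

Answer: 120960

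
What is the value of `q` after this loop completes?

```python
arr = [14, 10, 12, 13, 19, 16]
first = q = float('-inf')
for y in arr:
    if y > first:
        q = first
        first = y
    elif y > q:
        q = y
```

Second largest (with repeats) in [14, 10, 12, 13, 19, 16]
`q` takes the values: -inf → 10 → 12 → 13 → 14 → 16

Answer: 16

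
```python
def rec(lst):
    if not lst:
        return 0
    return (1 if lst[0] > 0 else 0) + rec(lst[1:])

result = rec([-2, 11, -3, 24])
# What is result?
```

Count of positive elements in [-2, 11, -3, 24] = 2

Answer: 2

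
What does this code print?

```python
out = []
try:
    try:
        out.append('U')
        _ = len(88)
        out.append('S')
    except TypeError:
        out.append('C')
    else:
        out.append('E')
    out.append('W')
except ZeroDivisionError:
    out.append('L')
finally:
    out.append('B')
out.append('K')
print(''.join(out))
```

Execution trace: 'U' (inner try body) → 'C' (inner except TypeError) → 'W' (try body, no exception) → 'B' (finally) → 'K' (after the try/except). Output: UCWBK

Answer: UCWBK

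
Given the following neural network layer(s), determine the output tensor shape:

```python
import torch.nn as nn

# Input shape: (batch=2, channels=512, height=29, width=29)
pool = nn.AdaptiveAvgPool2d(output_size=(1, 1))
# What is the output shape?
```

Input: (2, 512, 29, 29) -> Output: (2, 512, 1, 1)

Answer: (2, 512, 1, 1)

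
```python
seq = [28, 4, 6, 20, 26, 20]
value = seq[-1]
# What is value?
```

Trace:
`seq = [28, 4, 6, 20, 26, 20]` → seq = [28, 4, 6, 20, 26, 20]
`value = seq[-1]` → value = 20
So value = 20

Answer: 20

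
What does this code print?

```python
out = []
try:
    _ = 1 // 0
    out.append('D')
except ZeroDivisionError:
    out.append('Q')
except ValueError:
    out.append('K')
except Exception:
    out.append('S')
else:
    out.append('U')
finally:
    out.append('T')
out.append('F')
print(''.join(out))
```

Execution trace: 'Q' (except ZeroDivisionError) → 'T' (finally) → 'F' (after the try/except). Output: QTF

Answer: QTF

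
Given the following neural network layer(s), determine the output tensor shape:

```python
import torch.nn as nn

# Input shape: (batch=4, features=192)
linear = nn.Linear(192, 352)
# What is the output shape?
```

Input: (4, 192) -> Output: (4, 352)

Answer: (4, 352)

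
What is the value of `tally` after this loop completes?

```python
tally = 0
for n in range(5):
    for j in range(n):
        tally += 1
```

Triangle number: 0+1+2+...+4
`tally` takes the values: 0 → 1 → 2 → 3 → 4 → 5 → 6 → 7 → 8 → 9 → 10

Answer: 10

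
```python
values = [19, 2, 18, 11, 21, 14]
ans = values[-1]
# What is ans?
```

Trace:
`values = [19, 2, 18, 11, 21, 14]` → values = [19, 2, 18, 11, 21, 14]
`ans = values[-1]` → ans = 14
So ans = 14

Answer: 14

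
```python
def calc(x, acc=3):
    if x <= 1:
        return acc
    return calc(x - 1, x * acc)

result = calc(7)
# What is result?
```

Accumulator trace (n, acc): (7, 3) -> (6, 21) -> (5, 126) -> (4, 630) -> (3, 2520) -> (2, 7560) -> (1, 15120) -> return 15120

Answer: 15120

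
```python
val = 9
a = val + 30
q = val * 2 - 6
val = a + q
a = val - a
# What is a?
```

Trace:
`val = 9` → val = 9
`a = val + 30` → a = 39
`q = val * 2 - 6` → q = 12
`val = a + q` → val = 51
`a = val - a` → a = 12
So a = 12

Answer: 12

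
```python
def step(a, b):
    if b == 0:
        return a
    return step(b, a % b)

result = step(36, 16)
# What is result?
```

step(36, 16) -> step(16, 4) -> step(4, 0) -> 4

Answer: 4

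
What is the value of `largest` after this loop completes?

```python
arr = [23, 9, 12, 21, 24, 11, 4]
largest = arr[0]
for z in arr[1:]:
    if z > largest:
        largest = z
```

Maximum of [23, 9, 12, 21, 24, 11, 4]
`largest` takes the values: 23 → 24

Answer: 24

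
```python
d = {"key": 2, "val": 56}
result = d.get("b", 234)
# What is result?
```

Trace:
`d = {"key": 2, "val": 56}` → d = {'key': 2, 'val': 56}
`result = d.get("b", 234)` → result = 234
So result = 234

Answer: 234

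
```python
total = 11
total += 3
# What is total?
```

Trace:
`total = 11` → total = 11
`total += 3` → total = 14
So total = 14

Answer: 14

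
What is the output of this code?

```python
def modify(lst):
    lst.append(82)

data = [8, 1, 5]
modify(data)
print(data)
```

Key concept: function modifies passed list.
Step by step:
`data = [8, 1, 5]` → data = [8, 1, 5]
`modify(data)` → data = [8, 1, 5, 82]
`print(data)` → prints [8, 1, 5, 82]

Answer: [8, 1, 5, 82]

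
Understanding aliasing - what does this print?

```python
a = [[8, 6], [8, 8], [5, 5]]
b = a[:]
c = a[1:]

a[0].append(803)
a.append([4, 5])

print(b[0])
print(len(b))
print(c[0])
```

Key concept: slice with nested mutation.
Step by step:
`a = [[8, 6], [8, 8], [5, 5]]` → a = [[8, 6], [8, 8], [5, 5]]
`b = a[:]` → b = [[8, 6], [8, 8], [5, 5]]
`c = a[1:]` → c = [[8, 8], [5, 5]]
`a[0].append(803)` → a = [[8, 6, 803], [8, 8], [5, 5]]; b = [[8, 6, 803], [8, 8], [5, 5]]
`a.append([4, 5])` → a = [[8, 6, 803], [8, 8], [5, 5], [4, 5]]
`print(b[0])` → prints [8, 6, 803]
`print(len(b))` → prints 3
`print(c[0])` → prints [8, 8]

Answer:
[8, 6, 803]
3
[8, 8]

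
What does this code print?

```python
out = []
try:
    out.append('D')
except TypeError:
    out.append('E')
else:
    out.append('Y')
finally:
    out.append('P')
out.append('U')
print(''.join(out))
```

Execution trace: 'D' (try body, no exception) → 'Y' (else) → 'P' (finally) → 'U' (after the try/except). Output: DYPU

Answer: DYPU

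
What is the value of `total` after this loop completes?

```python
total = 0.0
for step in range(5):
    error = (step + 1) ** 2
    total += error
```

Sum of squared losses 1² + 2² + ... + 5²
`total` takes the values: 0.0 → 1.0 → 5.0 → 14.0 → 30.0 → 55.0

Answer: 55.0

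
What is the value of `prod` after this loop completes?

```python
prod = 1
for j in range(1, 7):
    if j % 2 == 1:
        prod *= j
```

Product of odd numbers 1 to 6
`prod` takes the values: 1 → 3 → 15

Answer: 15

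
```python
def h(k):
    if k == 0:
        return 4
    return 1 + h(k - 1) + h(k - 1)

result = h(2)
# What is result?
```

h(k) = 1 + 2·h(k-1), h(0)=4. Closed form: (4+1)·2^2 - 1 = 19.

Answer: 19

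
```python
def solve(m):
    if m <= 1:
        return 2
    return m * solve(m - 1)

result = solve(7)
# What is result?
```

solve(7) = 7 * 6 * 5 * 4 * 3 * 2 * 2 = 10080

Answer: 10080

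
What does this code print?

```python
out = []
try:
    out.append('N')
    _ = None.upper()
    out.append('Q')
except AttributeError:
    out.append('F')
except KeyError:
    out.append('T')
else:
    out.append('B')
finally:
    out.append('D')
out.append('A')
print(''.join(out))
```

Execution trace: 'N' (try body) → 'F' (except AttributeError) → 'D' (finally) → 'A' (after the try/except). Output: NFDA

Answer: NFDA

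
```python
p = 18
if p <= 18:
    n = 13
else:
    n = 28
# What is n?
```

Trace:
`p = 18` → p = 18
`if p <= 18: ...` → p <= 18 is True → n = 13
So n = 13

Answer: 13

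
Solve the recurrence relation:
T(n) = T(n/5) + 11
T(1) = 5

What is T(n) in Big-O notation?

Each step divides n by 5 and adds 11. After log_5(n) steps we reach T(1)=5. So T(n) = 11·log_5(n) + 5 = O(log n).

Answer: O(log n)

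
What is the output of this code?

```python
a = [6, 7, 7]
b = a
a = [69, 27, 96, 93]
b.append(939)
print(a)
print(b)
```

Key concept: rebinding vs mutation: a is rebound to a new list, b still points at the original.
Step by step:
`a = [6, 7, 7]` → a = [6, 7, 7]
`b = a` → b = [6, 7, 7] (same object as a)
`a = [69, 27, 96, 93]` → a = [69, 27, 96, 93]
`b.append(939)` → b = [6, 7, 7, 939]
`print(a)` → prints [69, 27, 96, 93]
`print(b)` → prints [6, 7, 7, 939]

Answer:
[69, 27, 96, 93]
[6, 7, 7, 939]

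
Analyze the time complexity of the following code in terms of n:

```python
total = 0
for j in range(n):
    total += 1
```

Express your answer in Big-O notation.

Each loop level contributes: n. Multiplying the contributions gives O(n).

Answer: O(n)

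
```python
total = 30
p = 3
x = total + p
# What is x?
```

Trace:
`total = 30` → total = 30
`p = 3` → p = 3
`x = total + p` → x = 33
So x = 33

Answer: 33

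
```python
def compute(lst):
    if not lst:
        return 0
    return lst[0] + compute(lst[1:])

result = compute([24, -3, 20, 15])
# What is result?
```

24 + (-3) + 20 + 15 + 0 = 56

Answer: 56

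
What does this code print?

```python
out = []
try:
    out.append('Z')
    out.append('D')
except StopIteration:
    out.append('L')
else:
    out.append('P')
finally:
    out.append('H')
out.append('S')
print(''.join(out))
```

Execution trace: 'Z' (try body) → 'D' (try body, no exception) → 'P' (else) → 'H' (finally) → 'S' (after the try/except). Output: ZDPHS

Answer: ZDPHS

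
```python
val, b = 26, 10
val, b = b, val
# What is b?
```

Trace:
`val, b = 26, 10` → val = 26; b = 10
`val, b = b, val` → val = 10; b = 26
So b = 26

Answer: 26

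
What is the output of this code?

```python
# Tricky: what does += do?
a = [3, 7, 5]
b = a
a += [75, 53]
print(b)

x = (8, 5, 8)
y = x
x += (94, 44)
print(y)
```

Key concept: += behavior differs for mutable vs immutable.
Step by step:
`a = [3, 7, 5]` → a = [3, 7, 5]
`b = a` → b = [3, 7, 5] (same object as a)
`a += [75, 53]` → a = [3, 7, 5, 75, 53] (same object as b); b = [3, 7, 5, 75, 53] (same object as a)
`print(b)` → prints [3, 7, 5, 75, 53]
`x = (8, 5, 8)` → x = (8, 5, 8)
`y = x` → y = (8, 5, 8)
`x += (94, 44)` → x = (8, 5, 8, 94, 44)
`print(y)` → prints (8, 5, 8)

Answer:
[3, 7, 5, 75, 53]
(8, 5, 8)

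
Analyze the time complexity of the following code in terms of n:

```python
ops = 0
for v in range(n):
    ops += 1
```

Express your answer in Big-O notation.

Each loop level contributes: n. Multiplying the contributions gives O(n).

Answer: O(n)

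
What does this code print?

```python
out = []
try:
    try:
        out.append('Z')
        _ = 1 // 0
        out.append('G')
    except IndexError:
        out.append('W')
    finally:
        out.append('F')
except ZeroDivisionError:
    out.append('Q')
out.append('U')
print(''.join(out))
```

Execution trace: 'Z' (try body) → 'F' (finally) → 'Q' (outer except ZeroDivisionError) → 'U' (after the try/except). Output: ZFQU

Answer: ZFQU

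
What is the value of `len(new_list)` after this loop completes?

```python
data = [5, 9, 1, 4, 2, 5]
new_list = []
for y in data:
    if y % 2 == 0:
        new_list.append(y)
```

Count even numbers in [5, 9, 1, 4, 2, 5]
`new_list` takes the values: [] → [4] → [4, 2]
So `len(new_list)` = 2

Answer: 2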